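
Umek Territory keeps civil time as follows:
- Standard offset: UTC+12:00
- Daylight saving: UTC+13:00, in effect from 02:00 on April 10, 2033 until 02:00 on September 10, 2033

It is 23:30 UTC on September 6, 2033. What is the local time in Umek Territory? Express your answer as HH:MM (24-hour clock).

At the standard offset (UTC+12:00), 23:30 UTC + 12h = 11:30 Umek Territory standard time (rolling into the next day, 7 September 2033).
The standard-time date in Umek Territory, September 7, 2033, lies within the daylight-saving period (10 April – 10 September), so Umek Territory is on daylight time, UTC+13:00.
23:30 UTC + 13h = 12:30 local (rolling into the next day, 7 September 2033).

12:30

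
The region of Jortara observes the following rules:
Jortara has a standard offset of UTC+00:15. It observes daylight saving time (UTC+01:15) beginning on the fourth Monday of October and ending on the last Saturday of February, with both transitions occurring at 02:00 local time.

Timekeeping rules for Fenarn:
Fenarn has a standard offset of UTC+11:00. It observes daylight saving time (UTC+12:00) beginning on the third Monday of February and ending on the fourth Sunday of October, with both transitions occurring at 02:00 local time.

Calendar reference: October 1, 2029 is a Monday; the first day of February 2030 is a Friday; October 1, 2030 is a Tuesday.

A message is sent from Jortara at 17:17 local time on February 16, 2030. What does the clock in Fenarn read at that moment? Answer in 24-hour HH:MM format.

1 October 2029 is a Monday, so the first Monday is October 1 and the fourth is October 22.
1 February 2030 is a Friday, so Saturdays fall on 2, 9, 16, 23; the last is February 23.
Daylight saving runs 22 October 2029 – 23 February 2030; February 16, 2030 is inside that window, so Jortara is at UTC+01:15.
17:17 Jortara − 1h15m = 16:02 UTC.
1 February 2030 is a Friday, so the first Monday is February 4 and the third is February 18.
1 October 2030 is a Tuesday, so the first Sunday is October 6 and the fourth is October 27.
At the standard offset (UTC+11:00), 16:02 UTC + 11h = 03:02 Fenarn standard time (rolling into the next day, 17 February 2030).
The standard-time date in Fenarn, February 17, 2030, does not fall between 18 February and 27 October, so daylight saving is not in effect and Fenarn is at UTC+11:00.
16:02 UTC + 11h = 03:02 Fenarn (rolling into the next day, 17 February 2030).

03:02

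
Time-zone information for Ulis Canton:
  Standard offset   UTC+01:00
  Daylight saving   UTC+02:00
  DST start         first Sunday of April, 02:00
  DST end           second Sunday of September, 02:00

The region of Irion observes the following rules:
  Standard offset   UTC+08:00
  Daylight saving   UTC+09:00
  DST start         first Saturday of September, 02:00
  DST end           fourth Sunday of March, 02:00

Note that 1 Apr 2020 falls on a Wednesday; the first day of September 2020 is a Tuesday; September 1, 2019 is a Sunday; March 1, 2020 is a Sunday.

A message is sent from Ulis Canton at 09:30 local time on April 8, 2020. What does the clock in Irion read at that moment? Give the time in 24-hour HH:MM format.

15:30

1 April 2020 is a Wednesday, so the first Sunday is April 5.
1 September 2020 is a Tuesday, so the first Sunday is September 6 and the second is September 13.
April 8, 2020 falls between 5 April and 13 September, so daylight saving is in effect and Ulis Canton is at UTC+02:00.
09:30 Ulis Canton − 2h = 07:30 UTC.
1 September 2019 is a Sunday, so the first Saturday is September 7.
1 March 2020 is a Sunday, so the first Sunday is March 1 and the fourth is March 22.
At the standard offset (UTC+08:00), 07:30 UTC + 8h = 15:30 Irion standard time.
The standard-time date in Irion, April 8, 2020, is outside the daylight-saving period (7 September 2019 – 22 March 2020), so Irion is on standard time, UTC+08:00.
07:30 UTC + 8h = 15:30 Irion.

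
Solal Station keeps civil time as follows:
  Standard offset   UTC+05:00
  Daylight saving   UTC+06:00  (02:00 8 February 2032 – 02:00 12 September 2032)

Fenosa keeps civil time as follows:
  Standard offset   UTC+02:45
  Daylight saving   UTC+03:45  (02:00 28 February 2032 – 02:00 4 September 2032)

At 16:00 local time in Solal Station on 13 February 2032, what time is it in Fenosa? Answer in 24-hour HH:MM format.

13 February 2032 lies within the daylight-saving period (8 February – 12 September), so Solal Station is on daylight time, UTC+06:00.
16:00 Solal Station − 6h = 10:00 UTC.
At the standard offset (UTC+02:45), 10:00 UTC + 2h45m = 12:45 Fenosa standard time.
The standard-time date in Fenosa, 13 February 2032, does not fall between 28 February and 4 September, so daylight saving is not in effect and Fenosa is at UTC+02:45.
10:00 UTC + 2h45m = 12:45 Fenosa.

12:45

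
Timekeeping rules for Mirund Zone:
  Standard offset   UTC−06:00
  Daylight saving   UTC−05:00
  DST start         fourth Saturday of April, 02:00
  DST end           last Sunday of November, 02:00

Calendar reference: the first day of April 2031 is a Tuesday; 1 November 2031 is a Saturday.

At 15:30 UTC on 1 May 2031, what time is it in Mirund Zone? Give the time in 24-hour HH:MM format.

10:30

1 April 2031 is a Tuesday, so the first Saturday is April 5 and the fourth is April 26.
1 November 2031 is a Saturday, so Sundays fall on 2, 9, 16, 23, 30; the last is November 30.
At the standard offset (UTC−06:00), 15:30 UTC − 6h = 09:30 Mirund Zone standard time.
Daylight saving runs 26 April – 30 November; the standard-time date in Mirund Zone, 1 May 2031, is inside that window, so Mirund Zone is at UTC−05:00.
15:30 UTC − 5h = 10:30 local.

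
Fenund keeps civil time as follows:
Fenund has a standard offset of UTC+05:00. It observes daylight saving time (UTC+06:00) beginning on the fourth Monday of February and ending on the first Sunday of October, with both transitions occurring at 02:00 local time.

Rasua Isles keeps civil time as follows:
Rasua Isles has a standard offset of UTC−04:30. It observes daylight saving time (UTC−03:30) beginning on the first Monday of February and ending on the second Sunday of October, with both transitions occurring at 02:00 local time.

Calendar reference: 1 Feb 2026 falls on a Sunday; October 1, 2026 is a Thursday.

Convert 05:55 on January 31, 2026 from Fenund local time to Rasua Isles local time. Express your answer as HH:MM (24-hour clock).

20:25

1 February 2026 is a Sunday, so the first Monday is February 2 and the fourth is February 23.
1 October 2026 is a Thursday, so the first Sunday is October 4.
January 31, 2026 is outside the daylight-saving period (23 February – 4 October), so Fenund is on standard time, UTC+05:00.
05:55 Fenund − 5h = 00:55 UTC.
1 February 2026 is a Sunday, so the first Monday is February 2.
1 October 2026 is a Thursday, so the first Sunday is October 4 and the second is October 11.
At the standard offset (UTC−04:30), 00:55 UTC − 4h30m = 20:25 Rasua Isles standard time (rolling into the previous day, 30 January 2026).
Daylight saving runs 2 February – 11 October; the standard-time date in Rasua Isles, January 30, 2026, is outside that window, so Rasua Isles is on standard time at UTC−04:30.
00:55 UTC − 4h30m = 20:25 Rasua Isles (rolling into the previous day, 30 January 2026).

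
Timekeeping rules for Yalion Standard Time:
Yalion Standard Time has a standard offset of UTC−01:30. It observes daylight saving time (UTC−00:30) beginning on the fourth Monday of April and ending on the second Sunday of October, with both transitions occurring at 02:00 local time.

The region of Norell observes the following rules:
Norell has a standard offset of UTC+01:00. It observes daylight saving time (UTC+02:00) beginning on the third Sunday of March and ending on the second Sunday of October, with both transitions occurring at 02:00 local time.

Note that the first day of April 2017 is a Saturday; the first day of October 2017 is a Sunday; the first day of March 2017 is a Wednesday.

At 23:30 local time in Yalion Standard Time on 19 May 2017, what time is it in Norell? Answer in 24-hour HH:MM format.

1 April 2017 is a Saturday, so the first Monday is April 3 and the fourth is April 24.
1 October 2017 is a Sunday, so the first Sunday is October 1 and the second is October 8.
Daylight saving runs 24 April – 8 October; 19 May 2017 is inside that window, so Yalion Standard Time is at UTC−00:30.
23:30 Yalion Standard Time + 0h30m = 00:00 UTC (rolling into the next day, 20 May 2017).
1 March 2017 is a Wednesday, so the first Sunday is March 5 and the third is March 19.
1 October 2017 is a Sunday, so the first Sunday is October 1 and the second is October 8.
At the standard offset (UTC+01:00), 00:00 UTC + 1h = 01:00 Norell standard time.
The standard-time date in Norell, 20 May 2017, lies within the daylight-saving period (19 March – 8 October), so Norell is on daylight time, UTC+02:00.
00:00 UTC + 2h = 02:00 Norell.

02:00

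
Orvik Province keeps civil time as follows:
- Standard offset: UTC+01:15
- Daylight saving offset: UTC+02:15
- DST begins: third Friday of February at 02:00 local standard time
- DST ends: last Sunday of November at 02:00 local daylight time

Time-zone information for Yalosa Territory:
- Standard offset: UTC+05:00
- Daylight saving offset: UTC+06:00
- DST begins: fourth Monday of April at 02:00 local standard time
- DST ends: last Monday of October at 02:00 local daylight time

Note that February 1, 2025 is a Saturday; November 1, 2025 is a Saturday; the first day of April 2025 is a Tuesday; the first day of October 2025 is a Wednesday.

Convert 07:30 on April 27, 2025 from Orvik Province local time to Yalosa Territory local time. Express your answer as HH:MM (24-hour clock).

1 February 2025 is a Saturday, so the first Friday is February 7 and the third is February 21.
1 November 2025 is a Saturday, so Sundays fall on 2, 9, 16, 23, 30; the last is November 30.
April 27, 2025 falls between 21 February and 30 November, so daylight saving is in effect and Orvik Province is at UTC+02:15.
07:30 Orvik Province − 2h15m = 05:15 UTC.
1 April 2025 is a Tuesday, so the first Monday is April 7 and the fourth is April 28.
1 October 2025 is a Wednesday, so Mondays fall on 6, 13, 20, 27; the last is October 27.
At the standard offset (UTC+05:00), 05:15 UTC + 5h = 10:15 Yalosa Territory standard time.
The standard-time date in Yalosa Territory, April 27, 2025, does not fall between 28 April and 27 October, so daylight saving is not in effect and Yalosa Territory is at UTC+05:00.
05:15 UTC + 5h = 10:15 Yalosa Territory.

10:15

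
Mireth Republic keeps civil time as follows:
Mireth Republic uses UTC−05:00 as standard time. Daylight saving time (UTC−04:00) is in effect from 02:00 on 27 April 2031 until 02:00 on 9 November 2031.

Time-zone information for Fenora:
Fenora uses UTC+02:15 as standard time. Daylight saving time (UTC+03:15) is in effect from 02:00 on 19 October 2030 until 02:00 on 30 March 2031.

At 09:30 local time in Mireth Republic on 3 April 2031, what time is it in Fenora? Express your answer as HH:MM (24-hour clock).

16:45

3 April 2031 is outside the daylight-saving period (27 April – 9 November), so Mireth Republic is on standard time, UTC−05:00.
09:30 Mireth Republic + 5h = 14:30 UTC.
At the standard offset (UTC+02:15), 14:30 UTC + 2h15m = 16:45 Fenora standard time.
The standard-time date in Fenora, 3 April 2031, is outside the daylight-saving period (19 October 2030 – 30 March 2031), so Fenora is on standard time, UTC+02:15.
14:30 UTC + 2h15m = 16:45 Fenora.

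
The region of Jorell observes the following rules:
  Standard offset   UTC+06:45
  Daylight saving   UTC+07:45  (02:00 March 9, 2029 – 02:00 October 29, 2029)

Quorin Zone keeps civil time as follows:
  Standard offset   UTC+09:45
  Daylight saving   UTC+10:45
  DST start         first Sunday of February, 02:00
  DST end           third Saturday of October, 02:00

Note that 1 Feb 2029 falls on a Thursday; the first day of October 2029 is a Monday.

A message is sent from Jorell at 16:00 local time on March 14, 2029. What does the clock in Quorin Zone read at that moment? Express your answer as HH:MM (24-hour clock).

March 14, 2029 lies within the daylight-saving period (9 March – 29 October), so Jorell is on daylight time, UTC+07:45.
16:00 Jorell − 7h45m = 08:15 UTC.
1 February 2029 is a Thursday, so the first Sunday is February 4.
1 October 2029 is a Monday, so the first Saturday is October 6 and the third is October 20.
At the standard offset (UTC+09:45), 08:15 UTC + 9h45m = 18:00 Quorin Zone standard time.
The standard-time date in Quorin Zone, March 14, 2029, falls between 4 February and 20 October, so daylight saving is in effect and Quorin Zone is at UTC+10:45.
08:15 UTC + 10h45m = 19:00 Quorin Zone.

19:00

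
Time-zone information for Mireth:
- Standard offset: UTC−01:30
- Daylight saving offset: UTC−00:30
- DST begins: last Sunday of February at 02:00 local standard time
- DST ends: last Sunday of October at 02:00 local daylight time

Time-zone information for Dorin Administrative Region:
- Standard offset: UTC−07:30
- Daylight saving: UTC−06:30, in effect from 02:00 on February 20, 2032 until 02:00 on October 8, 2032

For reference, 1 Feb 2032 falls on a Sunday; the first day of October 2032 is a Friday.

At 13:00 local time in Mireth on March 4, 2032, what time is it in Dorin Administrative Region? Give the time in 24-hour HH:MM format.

07:00

1 February 2032 is a Sunday, so Sundays fall on 1, 8, 15, 22, 29; the last is February 29.
1 October 2032 is a Friday, so Sundays fall on 3, 10, 17, 24, 31; the last is October 31.
March 4, 2032 falls between 29 February and 31 October, so daylight saving is in effect and Mireth is at UTC−00:30.
13:00 Mireth + 0h30m = 13:30 UTC.
At the standard offset (UTC−07:30), 13:30 UTC − 7h30m = 06:00 Dorin Administrative Region standard time.
The standard-time date in Dorin Administrative Region, March 4, 2032, lies within the daylight-saving period (20 February – 8 October), so Dorin Administrative Region is on daylight time, UTC−06:30.
13:30 UTC − 6h30m = 07:00 Dorin Administrative Region.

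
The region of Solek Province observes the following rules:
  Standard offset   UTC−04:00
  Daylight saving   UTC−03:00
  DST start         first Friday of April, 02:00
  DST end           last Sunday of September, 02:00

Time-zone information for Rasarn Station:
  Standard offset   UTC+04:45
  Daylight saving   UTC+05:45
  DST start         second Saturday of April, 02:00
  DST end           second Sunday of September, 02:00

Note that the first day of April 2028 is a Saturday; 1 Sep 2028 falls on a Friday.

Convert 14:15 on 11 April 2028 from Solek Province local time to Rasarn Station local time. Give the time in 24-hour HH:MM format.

1 April 2028 is a Saturday, so the first Friday is April 7.
1 September 2028 is a Friday, so Sundays fall on 3, 10, 17, 24; the last is September 24.
11 April 2028 lies within the daylight-saving period (7 April – 24 September), so Solek Province is on daylight time, UTC−03:00.
14:15 Solek Province + 3h = 17:15 UTC.
1 April 2028 is a Saturday, so the first Saturday is April 1 and the second is April 8.
1 September 2028 is a Friday, so the first Sunday is September 3 and the second is September 10.
At the standard offset (UTC+04:45), 17:15 UTC + 4h45m = 22:00 Rasarn Station standard time.
Daylight saving runs 8 April – 10 September; the standard-time date in Rasarn Station, 11 April 2028, is inside that window, so Rasarn Station is at UTC+05:45.
17:15 UTC + 5h45m = 23:00 Rasarn Station.

23:00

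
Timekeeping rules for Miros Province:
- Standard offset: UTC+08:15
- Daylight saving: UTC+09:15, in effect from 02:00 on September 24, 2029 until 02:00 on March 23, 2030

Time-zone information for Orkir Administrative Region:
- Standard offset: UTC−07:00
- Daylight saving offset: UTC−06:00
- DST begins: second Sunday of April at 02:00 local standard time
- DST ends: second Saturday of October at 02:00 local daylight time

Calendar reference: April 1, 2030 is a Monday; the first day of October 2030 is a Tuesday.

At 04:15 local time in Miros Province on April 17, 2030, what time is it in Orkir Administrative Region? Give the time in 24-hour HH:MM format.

April 17, 2030 is outside the daylight-saving period (24 September 2029 – 23 March 2030), so Miros Province is on standard time, UTC+08:15.
04:15 Miros Province − 8h15m = 20:00 UTC (rolling into the previous day, 16 April 2030).
1 April 2030 is a Monday, so the first Sunday is April 7 and the second is April 14.
1 October 2030 is a Tuesday, so the first Saturday is October 5 and the second is October 12.
At the standard offset (UTC−07:00), 20:00 UTC − 7h = 13:00 Orkir Administrative Region standard time.
Daylight saving runs 14 April – 12 October; the standard-time date in Orkir Administrative Region, April 16, 2030, is inside that window, so Orkir Administrative Region is at UTC−06:00.
20:00 UTC − 6h = 14:00 Orkir Administrative Region.

14:00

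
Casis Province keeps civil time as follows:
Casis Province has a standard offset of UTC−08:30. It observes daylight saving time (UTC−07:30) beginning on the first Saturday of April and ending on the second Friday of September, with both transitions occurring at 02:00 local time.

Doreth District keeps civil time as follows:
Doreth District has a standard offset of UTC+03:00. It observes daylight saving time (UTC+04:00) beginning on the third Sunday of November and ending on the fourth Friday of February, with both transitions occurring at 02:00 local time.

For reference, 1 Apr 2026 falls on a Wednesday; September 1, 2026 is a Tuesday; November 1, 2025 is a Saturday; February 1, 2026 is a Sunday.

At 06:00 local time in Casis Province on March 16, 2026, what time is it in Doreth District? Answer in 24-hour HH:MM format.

1 April 2026 is a Wednesday, so the first Saturday is April 4.
1 September 2026 is a Tuesday, so the first Friday is September 4 and the second is September 11.
March 16, 2026 is outside the daylight-saving period (4 April – 11 September), so Casis Province is on standard time, UTC−08:30.
06:00 Casis Province + 8h30m = 14:30 UTC.
1 November 2025 is a Saturday, so the first Sunday is November 2 and the third is November 16.
1 February 2026 is a Sunday, so the first Friday is February 6 and the fourth is February 27.
At the standard offset (UTC+03:00), 14:30 UTC + 3h = 17:30 Doreth District standard time.
Daylight saving runs 16 November 2025 – 27 February 2026; the standard-time date in Doreth District, March 16, 2026, is outside that window, so Doreth District is on standard time at UTC+03:00.
14:30 UTC + 3h = 17:30 Doreth District.

17:30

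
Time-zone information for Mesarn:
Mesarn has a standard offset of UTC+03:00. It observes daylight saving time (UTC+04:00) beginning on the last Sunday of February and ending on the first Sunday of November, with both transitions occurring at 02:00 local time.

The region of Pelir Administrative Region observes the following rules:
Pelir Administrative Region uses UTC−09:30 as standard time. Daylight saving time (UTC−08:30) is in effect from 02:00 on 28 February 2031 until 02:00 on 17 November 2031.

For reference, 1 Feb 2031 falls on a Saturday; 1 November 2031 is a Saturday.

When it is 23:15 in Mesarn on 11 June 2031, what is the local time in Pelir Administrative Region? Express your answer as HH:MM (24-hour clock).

10:45

1 February 2031 is a Saturday, so Sundays fall on 2, 9, 16, 23; the last is February 23.
1 November 2031 is a Saturday, so the first Sunday is November 2.
Daylight saving runs 23 February – 2 November; 11 June 2031 is inside that window, so Mesarn is at UTC+04:00.
23:15 Mesarn − 4h = 19:15 UTC.
At the standard offset (UTC−09:30), 19:15 UTC − 9h30m = 09:45 Pelir Administrative Region standard time.
The standard-time date in Pelir Administrative Region, 11 June 2031, falls between 28 February and 17 November, so daylight saving is in effect and Pelir Administrative Region is at UTC−08:30.
19:15 UTC − 8h30m = 10:45 Pelir Administrative Region.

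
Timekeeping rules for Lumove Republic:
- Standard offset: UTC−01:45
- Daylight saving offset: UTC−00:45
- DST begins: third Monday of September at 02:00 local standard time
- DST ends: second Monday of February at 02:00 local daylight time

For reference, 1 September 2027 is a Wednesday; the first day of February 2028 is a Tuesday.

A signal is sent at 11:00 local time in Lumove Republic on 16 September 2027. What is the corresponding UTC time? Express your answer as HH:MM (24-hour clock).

12:45

1 September 2027 is a Wednesday, so the first Monday is September 6 and the third is September 20.
1 February 2028 is a Tuesday, so the first Monday is February 7 and the second is February 14.
Daylight saving runs 20 September 2027 – 14 February 2028; 16 September 2027 is outside that window, so Lumove Republic is on standard time at UTC−01:45.
11:00 local + 1h45m = 12:45 UTC.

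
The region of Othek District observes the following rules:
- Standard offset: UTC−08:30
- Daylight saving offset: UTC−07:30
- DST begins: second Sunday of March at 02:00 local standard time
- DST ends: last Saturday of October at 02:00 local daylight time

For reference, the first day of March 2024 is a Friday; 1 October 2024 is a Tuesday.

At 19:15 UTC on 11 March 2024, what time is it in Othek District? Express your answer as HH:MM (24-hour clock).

1 March 2024 is a Friday, so the first Sunday is March 3 and the second is March 10.
1 October 2024 is a Tuesday, so Saturdays fall on 5, 12, 19, 26; the last is October 26.
At the standard offset (UTC−08:30), 19:15 UTC − 8h30m = 10:45 Othek District standard time.
The standard-time date in Othek District, 11 March 2024, falls between 10 March and 26 October, so daylight saving is in effect and Othek District is at UTC−07:30.
19:15 UTC − 7h30m = 11:45 local.

11:45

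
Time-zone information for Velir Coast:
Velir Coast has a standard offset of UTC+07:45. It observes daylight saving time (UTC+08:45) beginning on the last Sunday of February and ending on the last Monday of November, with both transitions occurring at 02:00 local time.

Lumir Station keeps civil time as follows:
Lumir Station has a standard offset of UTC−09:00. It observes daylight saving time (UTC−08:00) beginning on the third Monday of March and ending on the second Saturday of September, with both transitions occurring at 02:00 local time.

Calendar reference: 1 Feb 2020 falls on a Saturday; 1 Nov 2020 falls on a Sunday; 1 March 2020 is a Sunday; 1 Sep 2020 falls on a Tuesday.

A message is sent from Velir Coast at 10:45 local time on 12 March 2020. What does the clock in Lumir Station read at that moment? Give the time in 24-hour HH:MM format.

17:00

1 February 2020 is a Saturday, so Sundays fall on 2, 9, 16, 23; the last is February 23.
1 November 2020 is a Sunday, so Mondays fall on 2, 9, 16, 23, 30; the last is November 30.
12 March 2020 lies within the daylight-saving period (23 February – 30 November), so Velir Coast is on daylight time, UTC+08:45.
10:45 Velir Coast − 8h45m = 02:00 UTC.
1 March 2020 is a Sunday, so the first Monday is March 2 and the third is March 16.
1 September 2020 is a Tuesday, so the first Saturday is September 5 and the second is September 12.
At the standard offset (UTC−09:00), 02:00 UTC − 9h = 17:00 Lumir Station standard time (rolling into the previous day, 11 March 2020).
The standard-time date in Lumir Station, 11 March 2020, does not fall between 16 March and 12 September, so daylight saving is not in effect and Lumir Station is at UTC−09:00.
02:00 UTC − 9h = 17:00 Lumir Station (rolling into the previous day, 11 March 2020).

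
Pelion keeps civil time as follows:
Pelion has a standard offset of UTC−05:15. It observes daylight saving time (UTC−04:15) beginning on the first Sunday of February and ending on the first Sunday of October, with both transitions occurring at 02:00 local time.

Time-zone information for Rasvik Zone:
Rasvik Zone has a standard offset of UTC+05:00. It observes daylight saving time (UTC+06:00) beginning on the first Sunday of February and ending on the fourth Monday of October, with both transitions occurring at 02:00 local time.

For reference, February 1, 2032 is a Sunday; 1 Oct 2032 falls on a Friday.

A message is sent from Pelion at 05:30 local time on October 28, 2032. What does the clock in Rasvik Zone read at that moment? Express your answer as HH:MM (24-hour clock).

15:45

1 February 2032 is a Sunday, so the first Sunday is February 1.
1 October 2032 is a Friday, so the first Sunday is October 3.
October 28, 2032 is outside the daylight-saving period (1 February – 3 October), so Pelion is on standard time, UTC−05:15.
05:30 Pelion + 5h15m = 10:45 UTC.
1 February 2032 is a Sunday, so the first Sunday is February 1.
1 October 2032 is a Friday, so the first Monday is October 4 and the fourth is October 25.
At the standard offset (UTC+05:00), 10:45 UTC + 5h = 15:45 Rasvik Zone standard time.
Daylight saving runs 1 February – 25 October; the standard-time date in Rasvik Zone, October 28, 2032, is outside that window, so Rasvik Zone is on standard time at UTC+05:00.
10:45 UTC + 5h = 15:45 Rasvik Zone.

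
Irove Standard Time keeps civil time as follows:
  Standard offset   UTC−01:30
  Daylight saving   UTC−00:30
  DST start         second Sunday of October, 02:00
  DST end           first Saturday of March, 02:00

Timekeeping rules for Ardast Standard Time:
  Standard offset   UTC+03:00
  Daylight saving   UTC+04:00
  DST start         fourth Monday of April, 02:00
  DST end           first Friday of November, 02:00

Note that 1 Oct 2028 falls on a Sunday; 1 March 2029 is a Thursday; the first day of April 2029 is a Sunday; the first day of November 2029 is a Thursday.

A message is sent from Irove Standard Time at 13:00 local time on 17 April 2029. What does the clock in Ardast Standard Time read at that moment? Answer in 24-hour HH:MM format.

1 October 2028 is a Sunday, so the first Sunday is October 1 and the second is October 8.
1 March 2029 is a Thursday, so the first Saturday is March 3.
17 April 2029 does not fall between 8 October 2028 and 3 March 2029, so daylight saving is not in effect and Irove Standard Time is at UTC−01:30.
13:00 Irove Standard Time + 1h30m = 14:30 UTC.
1 April 2029 is a Sunday, so the first Monday is April 2 and the fourth is April 23.
1 November 2029 is a Thursday, so the first Friday is November 2.
At the standard offset (UTC+03:00), 14:30 UTC + 3h = 17:30 Ardast Standard Time standard time.
Daylight saving runs 23 April – 2 November; the standard-time date in Ardast Standard Time, 17 April 2029, is outside that window, so Ardast Standard Time is on standard time at UTC+03:00.
14:30 UTC + 3h = 17:30 Ardast Standard Time.

17:30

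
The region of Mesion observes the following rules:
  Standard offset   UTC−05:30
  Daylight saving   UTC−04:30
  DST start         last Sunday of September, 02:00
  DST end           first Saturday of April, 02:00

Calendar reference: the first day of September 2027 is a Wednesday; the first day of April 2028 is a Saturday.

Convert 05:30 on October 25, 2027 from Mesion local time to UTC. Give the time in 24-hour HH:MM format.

10:00

1 September 2027 is a Wednesday, so Sundays fall on 5, 12, 19, 26; the last is September 26.
1 April 2028 is a Saturday, so the first Saturday is April 1.
October 25, 2027 falls between 26 September 2027 and 1 April 2028, so daylight saving is in effect and Mesion is at UTC−04:30.
05:30 local + 4h30m = 10:00 UTC.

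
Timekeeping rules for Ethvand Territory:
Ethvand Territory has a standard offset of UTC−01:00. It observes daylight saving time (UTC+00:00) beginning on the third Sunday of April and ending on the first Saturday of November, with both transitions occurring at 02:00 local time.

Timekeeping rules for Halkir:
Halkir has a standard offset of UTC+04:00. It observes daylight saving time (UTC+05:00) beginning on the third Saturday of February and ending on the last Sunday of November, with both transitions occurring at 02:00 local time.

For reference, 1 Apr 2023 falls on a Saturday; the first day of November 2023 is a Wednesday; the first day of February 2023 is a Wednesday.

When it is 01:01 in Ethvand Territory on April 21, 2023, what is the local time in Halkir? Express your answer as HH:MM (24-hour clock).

1 April 2023 is a Saturday, so the first Sunday is April 2 and the third is April 16.
1 November 2023 is a Wednesday, so the first Saturday is November 4.
April 21, 2023 falls between 16 April and 4 November, so daylight saving is in effect and Ethvand Territory is at UTC+00:00.
01:01 Ethvand Territory − 0h = 01:01 UTC.
1 February 2023 is a Wednesday, so the first Saturday is February 4 and the third is February 18.
1 November 2023 is a Wednesday, so Sundays fall on 5, 12, 19, 26; the last is November 26.
At the standard offset (UTC+04:00), 01:01 UTC + 4h = 05:01 Halkir standard time.
The standard-time date in Halkir, April 21, 2023, falls between 18 February and 26 November, so daylight saving is in effect and Halkir is at UTC+05:00.
01:01 UTC + 5h = 06:01 Halkir.

06:01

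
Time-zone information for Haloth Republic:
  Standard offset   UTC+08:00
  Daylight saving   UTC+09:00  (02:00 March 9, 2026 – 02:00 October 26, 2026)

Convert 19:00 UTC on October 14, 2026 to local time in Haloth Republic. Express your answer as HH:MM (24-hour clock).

04:00

At the standard offset (UTC+08:00), 19:00 UTC + 8h = 03:00 Haloth Republic standard time (rolling into the next day, 15 October 2026).
The standard-time date in Haloth Republic, October 15, 2026, falls between 9 March and 26 October, so daylight saving is in effect and Haloth Republic is at UTC+09:00.
19:00 UTC + 9h = 04:00 local (rolling into the next day, 15 October 2026).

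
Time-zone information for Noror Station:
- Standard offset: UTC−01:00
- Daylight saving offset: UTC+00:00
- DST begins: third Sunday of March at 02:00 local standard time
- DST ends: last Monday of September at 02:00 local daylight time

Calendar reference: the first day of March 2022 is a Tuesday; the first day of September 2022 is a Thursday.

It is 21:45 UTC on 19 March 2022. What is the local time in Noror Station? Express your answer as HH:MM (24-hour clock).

20:45

1 March 2022 is a Tuesday, so the first Sunday is March 6 and the third is March 20.
1 September 2022 is a Thursday, so Mondays fall on 5, 12, 19, 26; the last is September 26.
At the standard offset (UTC−01:00), 21:45 UTC − 1h = 20:45 Noror Station standard time.
The standard-time date in Noror Station, 19 March 2022, is outside the daylight-saving period (20 March – 26 September), so Noror Station is on standard time, UTC−01:00.
21:45 UTC − 1h = 20:45 local.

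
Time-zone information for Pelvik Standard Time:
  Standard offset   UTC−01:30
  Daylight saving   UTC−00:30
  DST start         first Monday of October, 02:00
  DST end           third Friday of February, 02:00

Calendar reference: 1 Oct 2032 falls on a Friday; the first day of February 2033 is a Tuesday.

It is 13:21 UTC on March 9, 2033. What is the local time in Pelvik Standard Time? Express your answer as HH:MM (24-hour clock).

1 October 2032 is a Friday, so the first Monday is October 4.
1 February 2033 is a Tuesday, so the first Friday is February 4 and the third is February 18.
At the standard offset (UTC−01:30), 13:21 UTC − 1h30m = 11:51 Pelvik Standard Time standard time.
Daylight saving runs 4 October 2032 – 18 February 2033; the standard-time date in Pelvik Standard Time, March 9, 2033, is outside that window, so Pelvik Standard Time is on standard time at UTC−01:30.
13:21 UTC − 1h30m = 11:51 local.

11:51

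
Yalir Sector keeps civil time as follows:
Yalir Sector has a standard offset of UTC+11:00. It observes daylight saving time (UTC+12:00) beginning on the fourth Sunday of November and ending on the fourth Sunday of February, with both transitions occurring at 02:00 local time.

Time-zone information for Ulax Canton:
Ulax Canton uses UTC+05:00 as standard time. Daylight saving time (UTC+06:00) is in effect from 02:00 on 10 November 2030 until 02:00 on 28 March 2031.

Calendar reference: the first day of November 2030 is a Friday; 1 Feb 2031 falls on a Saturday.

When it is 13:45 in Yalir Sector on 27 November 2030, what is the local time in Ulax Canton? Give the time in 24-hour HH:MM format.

07:45

1 November 2030 is a Friday, so the first Sunday is November 3 and the fourth is November 24.
1 February 2031 is a Saturday, so the first Sunday is February 2 and the fourth is February 23.
27 November 2030 lies within the daylight-saving period (24 November 2030 – 23 February 2031), so Yalir Sector is on daylight time, UTC+12:00.
13:45 Yalir Sector − 12h = 01:45 UTC.
At the standard offset (UTC+05:00), 01:45 UTC + 5h = 06:45 Ulax Canton standard time.
The standard-time date in Ulax Canton, 27 November 2030, lies within the daylight-saving period (10 November 2030 – 28 March 2031), so Ulax Canton is on daylight time, UTC+06:00.
01:45 UTC + 6h = 07:45 Ulax Canton.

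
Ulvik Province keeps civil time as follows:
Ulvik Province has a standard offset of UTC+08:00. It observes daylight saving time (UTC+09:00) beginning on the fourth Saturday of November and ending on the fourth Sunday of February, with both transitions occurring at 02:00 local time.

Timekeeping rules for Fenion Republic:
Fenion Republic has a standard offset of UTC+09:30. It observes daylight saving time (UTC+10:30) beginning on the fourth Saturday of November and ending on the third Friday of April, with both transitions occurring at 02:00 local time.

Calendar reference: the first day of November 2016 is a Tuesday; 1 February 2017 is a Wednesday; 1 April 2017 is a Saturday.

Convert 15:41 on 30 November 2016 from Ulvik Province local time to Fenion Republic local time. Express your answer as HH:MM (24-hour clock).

1 November 2016 is a Tuesday, so the first Saturday is November 5 and the fourth is November 26.
1 February 2017 is a Wednesday, so the first Sunday is February 5 and the fourth is February 26.
30 November 2016 falls between 26 November 2016 and 26 February 2017, so daylight saving is in effect and Ulvik Province is at UTC+09:00.
15:41 Ulvik Province − 9h = 06:41 UTC.
1 November 2016 is a Tuesday, so the first Saturday is November 5 and the fourth is November 26.
1 April 2017 is a Saturday, so the first Friday is April 7 and the third is April 21.
At the standard offset (UTC+09:30), 06:41 UTC + 9h30m = 16:11 Fenion Republic standard time.
The standard-time date in Fenion Republic, 30 November 2016, falls between 26 November 2016 and 21 April 2017, so daylight saving is in effect and Fenion Republic is at UTC+10:30.
06:41 UTC + 10h30m = 17:11 Fenion Republic.

17:11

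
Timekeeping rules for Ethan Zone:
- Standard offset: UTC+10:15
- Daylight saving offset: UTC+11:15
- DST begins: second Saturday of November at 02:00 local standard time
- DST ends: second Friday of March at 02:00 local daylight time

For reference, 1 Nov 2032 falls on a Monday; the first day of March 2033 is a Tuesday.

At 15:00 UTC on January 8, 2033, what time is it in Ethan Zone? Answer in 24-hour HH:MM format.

1 November 2032 is a Monday, so the first Saturday is November 6 and the second is November 13.
1 March 2033 is a Tuesday, so the first Friday is March 4 and the second is March 11.
At the standard offset (UTC+10:15), 15:00 UTC + 10h15m = 01:15 Ethan Zone standard time (rolling into the next day, 9 January 2033).
Daylight saving runs 13 November 2032 – 11 March 2033; the standard-time date in Ethan Zone, January 9, 2033, is inside that window, so Ethan Zone is at UTC+11:15.
15:00 UTC + 11h15m = 02:15 local (rolling into the next day, 9 January 2033).

02:15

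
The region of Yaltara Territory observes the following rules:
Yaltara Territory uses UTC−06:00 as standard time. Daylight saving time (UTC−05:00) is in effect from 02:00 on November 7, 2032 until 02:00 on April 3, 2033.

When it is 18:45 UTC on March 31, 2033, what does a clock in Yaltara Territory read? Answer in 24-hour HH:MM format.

13:45

At the standard offset (UTC−06:00), 18:45 UTC − 6h = 12:45 Yaltara Territory standard time.
The standard-time date in Yaltara Territory, March 31, 2033, falls between 7 November 2032 and 3 April 2033, so daylight saving is in effect and Yaltara Territory is at UTC−05:00.
18:45 UTC − 5h = 13:45 local.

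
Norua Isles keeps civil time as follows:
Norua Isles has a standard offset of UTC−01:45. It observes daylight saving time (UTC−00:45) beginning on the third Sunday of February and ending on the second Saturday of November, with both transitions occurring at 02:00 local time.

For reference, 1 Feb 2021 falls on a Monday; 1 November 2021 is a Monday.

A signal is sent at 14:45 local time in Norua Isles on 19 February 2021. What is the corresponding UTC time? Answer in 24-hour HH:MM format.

16:30

1 February 2021 is a Monday, so the first Sunday is February 7 and the third is February 21.
1 November 2021 is a Monday, so the first Saturday is November 6 and the second is November 13.
19 February 2021 does not fall between 21 February and 13 November, so daylight saving is not in effect and Norua Isles is at UTC−01:45.
14:45 local + 1h45m = 16:30 UTC.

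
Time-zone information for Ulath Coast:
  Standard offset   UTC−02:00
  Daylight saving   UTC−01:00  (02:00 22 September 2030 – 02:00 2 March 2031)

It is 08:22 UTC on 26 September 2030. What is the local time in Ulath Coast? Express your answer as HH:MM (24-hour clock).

07:22

At the standard offset (UTC−02:00), 08:22 UTC − 2h = 06:22 Ulath Coast standard time.
The standard-time date in Ulath Coast, 26 September 2030, falls between 22 September 2030 and 2 March 2031, so daylight saving is in effect and Ulath Coast is at UTC−01:00.
08:22 UTC − 1h = 07:22 local.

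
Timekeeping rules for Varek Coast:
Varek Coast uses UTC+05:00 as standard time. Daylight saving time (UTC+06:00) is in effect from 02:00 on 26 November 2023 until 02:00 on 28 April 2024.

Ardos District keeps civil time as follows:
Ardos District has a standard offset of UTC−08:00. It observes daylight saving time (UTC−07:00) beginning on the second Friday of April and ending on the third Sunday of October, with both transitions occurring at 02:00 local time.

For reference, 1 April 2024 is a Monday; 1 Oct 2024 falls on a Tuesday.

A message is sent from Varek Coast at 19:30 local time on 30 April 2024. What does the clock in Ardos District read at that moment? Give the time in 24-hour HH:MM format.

07:30

30 April 2024 does not fall between 26 November 2023 and 28 April 2024, so daylight saving is not in effect and Varek Coast is at UTC+05:00.
19:30 Varek Coast − 5h = 14:30 UTC.
1 April 2024 is a Monday, so the first Friday is April 5 and the second is April 12.
1 October 2024 is a Tuesday, so the first Sunday is October 6 and the third is October 20.
At the standard offset (UTC−08:00), 14:30 UTC − 8h = 06:30 Ardos District standard time.
Daylight saving runs 12 April – 20 October; the standard-time date in Ardos District, 30 April 2024, is inside that window, so Ardos District is at UTC−07:00.
14:30 UTC − 7h = 07:30 Ardos District.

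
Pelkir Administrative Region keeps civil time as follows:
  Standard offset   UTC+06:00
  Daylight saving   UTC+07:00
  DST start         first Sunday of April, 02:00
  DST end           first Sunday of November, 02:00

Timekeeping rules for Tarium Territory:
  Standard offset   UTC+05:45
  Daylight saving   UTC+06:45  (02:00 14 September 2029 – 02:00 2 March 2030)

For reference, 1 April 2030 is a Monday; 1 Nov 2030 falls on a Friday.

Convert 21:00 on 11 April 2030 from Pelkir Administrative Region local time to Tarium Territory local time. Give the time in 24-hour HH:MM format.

1 April 2030 is a Monday, so the first Sunday is April 7.
1 November 2030 is a Friday, so the first Sunday is November 3.
11 April 2030 lies within the daylight-saving period (7 April – 3 November), so Pelkir Administrative Region is on daylight time, UTC+07:00.
21:00 Pelkir Administrative Region − 7h = 14:00 UTC.
At the standard offset (UTC+05:45), 14:00 UTC + 5h45m = 19:45 Tarium Territory standard time.
Daylight saving runs 14 September 2029 – 2 March 2030; the standard-time date in Tarium Territory, 11 April 2030, is outside that window, so Tarium Territory is on standard time at UTC+05:45.
14:00 UTC + 5h45m = 19:45 Tarium Territory.

19:45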